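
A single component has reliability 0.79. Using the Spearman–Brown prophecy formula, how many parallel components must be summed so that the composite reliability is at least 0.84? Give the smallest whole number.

2

k ≥ ρ*(1−ρ₁)/(ρ₁(1−ρ*)) = 0.84·0.21 / (0.79·0.16) = 1.396.
Smallest integer k = 2.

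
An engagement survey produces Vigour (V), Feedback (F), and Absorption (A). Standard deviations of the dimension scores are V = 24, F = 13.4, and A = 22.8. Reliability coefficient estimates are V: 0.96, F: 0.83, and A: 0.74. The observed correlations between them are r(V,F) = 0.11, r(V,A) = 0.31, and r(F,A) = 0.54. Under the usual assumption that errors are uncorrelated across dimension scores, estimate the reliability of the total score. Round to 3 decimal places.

0.906

Var(V+F+A) = 24² + 13.4² + 22.8² + 2·[24·13.4·0.11 + 24·22.8·0.31 + 13.4·22.8·0.54] = 1275.4 + 739.978 = 2015.38.
With uncorrelated errors the cross-covariances are all true-score covariance, so they carry over unchanged; only the diagonal terms shrink to ρᵢσᵢ².
True-score variance = [24²·0.96 + 13.4²·0.83 + 22.8²·0.74] + 739.978 = 1086.68 + 739.978 = 1826.65.
Reliability = 1826.65 / 2015.38 = 0.906.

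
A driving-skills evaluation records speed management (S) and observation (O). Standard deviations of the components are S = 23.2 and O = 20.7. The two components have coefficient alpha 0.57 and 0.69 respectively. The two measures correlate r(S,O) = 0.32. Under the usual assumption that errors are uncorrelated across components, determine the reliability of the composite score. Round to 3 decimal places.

0.714

Var(S+O) = 23.2² + 20.7² + 2·[23.2·20.7·0.32] = 966.73 + 307.354 = 1274.08.
With uncorrelated errors the cross-covariances are all true-score covariance, so they carry over unchanged; only the diagonal terms shrink to ρᵢσᵢ².
True-score variance = [23.2²·0.57 + 20.7²·0.69] + 307.354 = 602.455 + 307.354 = 909.808.
Reliability = 909.808 / 1274.08 = 0.714.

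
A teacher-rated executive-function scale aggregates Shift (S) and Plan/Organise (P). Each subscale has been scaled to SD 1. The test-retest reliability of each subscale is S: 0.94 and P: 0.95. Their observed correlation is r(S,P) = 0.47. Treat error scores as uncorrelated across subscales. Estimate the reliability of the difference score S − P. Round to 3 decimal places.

0.896

Var(S−P) = 1 + 1 − 2·0.47 = 2 − 0.94 = 1.06.
Under uncorrelated errors the observed covariances equal the true-score covariances, so only the own-variance terms attenuate.
True-score variance = [0.94 + 0.95] − 0.94 = 1.89 − 0.94 = 0.95.
Reliability = 0.95 / 1.06 = 0.896.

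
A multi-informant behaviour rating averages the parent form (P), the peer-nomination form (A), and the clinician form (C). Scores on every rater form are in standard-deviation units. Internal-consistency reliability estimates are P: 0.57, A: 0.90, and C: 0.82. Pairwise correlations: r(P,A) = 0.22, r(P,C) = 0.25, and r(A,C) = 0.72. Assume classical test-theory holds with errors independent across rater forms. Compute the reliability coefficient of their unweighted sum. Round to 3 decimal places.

Var(P+A+C) = 3 + 2·[0.22 + 0.25 + 0.72] = 3 + 2.38 = 5.38.
Under uncorrelated errors the observed covariances equal the true-score covariances, so only the own-variance terms attenuate.
True-score variance = [0.57 + 0.90 + 0.82] + 2.38 = 2.29 + 2.38 = 4.67.
Reliability = 4.67 / 5.38 = 0.868.

0.868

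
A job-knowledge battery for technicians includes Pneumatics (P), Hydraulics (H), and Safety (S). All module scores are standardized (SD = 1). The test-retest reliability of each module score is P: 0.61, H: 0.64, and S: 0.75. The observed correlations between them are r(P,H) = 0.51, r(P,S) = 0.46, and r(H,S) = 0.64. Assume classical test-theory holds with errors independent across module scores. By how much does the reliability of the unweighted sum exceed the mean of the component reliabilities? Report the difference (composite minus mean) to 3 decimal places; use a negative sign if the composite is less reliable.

0.173

Var(sum) = 3 + 3.22 = 6.22; true-score variance = 2 + 3.22 = 5.22; composite reliability = 0.8392.
Mean component reliability = 0.6667.
Difference = 0.8392 − 0.6667 = 0.173.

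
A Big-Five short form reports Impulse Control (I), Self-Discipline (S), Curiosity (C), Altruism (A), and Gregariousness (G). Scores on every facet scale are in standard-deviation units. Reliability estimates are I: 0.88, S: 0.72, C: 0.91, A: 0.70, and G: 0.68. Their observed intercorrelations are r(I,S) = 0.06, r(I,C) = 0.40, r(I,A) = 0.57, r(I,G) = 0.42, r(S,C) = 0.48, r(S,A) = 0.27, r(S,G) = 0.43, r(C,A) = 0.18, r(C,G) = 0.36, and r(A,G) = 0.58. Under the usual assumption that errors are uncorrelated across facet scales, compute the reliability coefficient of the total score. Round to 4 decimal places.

Var(I+S+C+A+G) = 5 + 2·[0.06 + 0.40 + 0.57 + 0.42 + 0.48 + 0.27 + 0.43 + 0.18 + 0.36 + 0.58] = 5 + 7.5 = 12.5.
With uncorrelated errors the cross-covariances are all true-score covariance, so they carry over unchanged; only the diagonal terms shrink to ρᵢσᵢ².
True-score variance = [0.88 + 0.72 + 0.91 + 0.70 + 0.68] + 7.5 = 3.89 + 7.5 = 11.39.
Reliability = 11.39 / 12.5 = 0.9112.

0.9112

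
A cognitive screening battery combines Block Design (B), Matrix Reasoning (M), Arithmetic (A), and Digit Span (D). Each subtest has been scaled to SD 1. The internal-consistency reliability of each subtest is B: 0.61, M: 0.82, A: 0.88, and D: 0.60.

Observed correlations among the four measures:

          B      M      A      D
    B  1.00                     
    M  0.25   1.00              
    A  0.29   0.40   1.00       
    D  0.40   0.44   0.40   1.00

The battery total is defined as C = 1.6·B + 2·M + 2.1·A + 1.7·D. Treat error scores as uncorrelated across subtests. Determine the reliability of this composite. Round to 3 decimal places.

Var(C) = 1.6² + 2² + 2.1² + 1.7² + 2·[3.2·0.25 + 3.36·0.29 + 2.72·0.40 + 4.2·0.40 + 3.4·0.44 + 3.57·0.40] = 13.86 + 14.9328 = 28.7928.
With uncorrelated errors the cross-covariances are all true-score covariance, so they carry over unchanged; only the diagonal terms shrink to ρᵢσᵢ².
True-score variance = [1.6²·0.61 + 2²·0.82 + 2.1²·0.88 + 1.7²·0.60] + 14.9328 = 10.4564 + 14.9328 = 25.3892.
Reliability = 25.3892 / 28.7928 = 0.882.

0.882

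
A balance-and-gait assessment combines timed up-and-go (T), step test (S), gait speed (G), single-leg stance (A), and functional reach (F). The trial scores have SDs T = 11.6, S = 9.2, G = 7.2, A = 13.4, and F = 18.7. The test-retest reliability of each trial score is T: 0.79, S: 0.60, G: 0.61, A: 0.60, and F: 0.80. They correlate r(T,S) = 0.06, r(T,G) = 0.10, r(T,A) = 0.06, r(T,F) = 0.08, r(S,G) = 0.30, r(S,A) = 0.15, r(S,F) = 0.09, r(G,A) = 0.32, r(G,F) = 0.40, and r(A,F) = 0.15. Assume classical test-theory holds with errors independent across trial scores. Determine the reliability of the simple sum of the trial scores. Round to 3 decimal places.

0.819

Var(T+S+G+A+F) = 11.6² + 9.2² + 7.2² + 13.4² + 18.7² + 2·[11.6·9.2·0.06 + 11.6·7.2·0.10 + 11.6·13.4·0.06 + 11.6·18.7·0.08 + 9.2·7.2·0.30 + 9.2·13.4·0.15 + 9.2·18.7·0.09 + 7.2·13.4·0.32 + 7.2·18.7·0.40 + 13.4·18.7·0.15] = 800.29 + 435.199 = 1235.49.
With uncorrelated errors the cross-covariances are all true-score covariance, so they carry over unchanged; only the diagonal terms shrink to ρᵢσᵢ².
True-score variance = [11.6²·0.79 + 9.2²·0.60 + 7.2²·0.61 + 13.4²·0.60 + 18.7²·0.80] + 435.199 = 576.197 + 435.199 = 1011.4.
Reliability = 1011.4 / 1235.49 = 0.819.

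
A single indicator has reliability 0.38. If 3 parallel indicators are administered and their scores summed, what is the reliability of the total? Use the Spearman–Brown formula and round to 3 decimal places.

ρ_k = kρ / (1 + (k−1)ρ) = 3·0.38 / (1 + 2·0.38) = 1.140 / 1.760 = 0.648.

0.648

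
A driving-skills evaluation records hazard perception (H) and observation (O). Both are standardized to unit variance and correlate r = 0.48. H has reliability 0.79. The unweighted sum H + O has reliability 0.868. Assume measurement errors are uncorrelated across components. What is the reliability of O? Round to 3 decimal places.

0.819

Var(H+O) = 2 + 2·0.48 = 2.960.
True-score variance = ρ_H + ρ_O + 2·0.48, so 0.868 = (0.79 + ρ_O + 0.96) / 2.960.
ρ_O = 0.868·2.960 − 0.79 − 0.96 = 0.819.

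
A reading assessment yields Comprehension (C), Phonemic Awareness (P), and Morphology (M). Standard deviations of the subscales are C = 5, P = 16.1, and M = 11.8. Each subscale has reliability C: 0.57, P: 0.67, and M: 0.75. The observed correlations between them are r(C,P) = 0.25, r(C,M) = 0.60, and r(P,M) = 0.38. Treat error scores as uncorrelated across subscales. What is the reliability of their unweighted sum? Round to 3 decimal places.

0.807

Var(C+P+M) = 5² + 16.1² + 11.8² + 2·[5·16.1·0.25 + 5·11.8·0.60 + 16.1·11.8·0.38] = 423.45 + 255.435 = 678.885.
Because errors are independent across components, Cov(Tᵢ,Tⱼ) = Cov(Xᵢ,Xⱼ); the off-diagonal part of the true-score variance is the same as above.
True-score variance = [5²·0.57 + 16.1²·0.67 + 11.8²·0.75] + 255.435 = 292.351 + 255.435 = 547.785.
Reliability = 547.785 / 678.885 = 0.807.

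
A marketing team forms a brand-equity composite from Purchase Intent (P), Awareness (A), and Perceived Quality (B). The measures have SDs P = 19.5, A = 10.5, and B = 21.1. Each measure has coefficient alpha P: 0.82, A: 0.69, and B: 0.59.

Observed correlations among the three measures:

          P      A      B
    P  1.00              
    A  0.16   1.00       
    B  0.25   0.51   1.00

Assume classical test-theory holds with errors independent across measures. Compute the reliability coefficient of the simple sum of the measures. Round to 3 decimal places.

0.801

Var(P+A+B) = 19.5² + 10.5² + 21.1² + 2·[19.5·10.5·0.16 + 19.5·21.1·0.25 + 10.5·21.1·0.51] = 935.71 + 497.226 = 1432.94.
Because errors are independent across components, Cov(Tᵢ,Tⱼ) = Cov(Xᵢ,Xⱼ); the off-diagonal part of the true-score variance is the same as above.
True-score variance = [19.5²·0.82 + 10.5²·0.69 + 21.1²·0.59] + 497.226 = 650.551 + 497.226 = 1147.78.
Reliability = 1147.78 / 1432.94 = 0.801.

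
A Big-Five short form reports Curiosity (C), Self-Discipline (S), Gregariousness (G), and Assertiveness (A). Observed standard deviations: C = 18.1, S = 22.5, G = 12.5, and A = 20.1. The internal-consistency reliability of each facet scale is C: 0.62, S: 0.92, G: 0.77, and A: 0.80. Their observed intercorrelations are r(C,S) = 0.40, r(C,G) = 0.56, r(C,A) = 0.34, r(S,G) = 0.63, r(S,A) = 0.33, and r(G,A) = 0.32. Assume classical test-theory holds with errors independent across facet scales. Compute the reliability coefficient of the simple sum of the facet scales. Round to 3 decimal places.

0.907

Var(C+S+G+A) = 18.1² + 22.5² + 12.5² + 20.1² + 2·[18.1·22.5·0.40 + 18.1·12.5·0.56 + 18.1·20.1·0.34 + 22.5·12.5·0.63 + 22.5·20.1·0.33 + 12.5·20.1·0.32] = 1394.12 + 1640.25 = 3034.37.
With uncorrelated errors the cross-covariances are all true-score covariance, so they carry over unchanged; only the diagonal terms shrink to ρᵢσᵢ².
True-score variance = [18.1²·0.62 + 22.5²·0.92 + 12.5²·0.77 + 20.1²·0.80] + 1640.25 = 1112.39 + 1640.25 = 2752.64.
Reliability = 2752.64 / 3034.37 = 0.907.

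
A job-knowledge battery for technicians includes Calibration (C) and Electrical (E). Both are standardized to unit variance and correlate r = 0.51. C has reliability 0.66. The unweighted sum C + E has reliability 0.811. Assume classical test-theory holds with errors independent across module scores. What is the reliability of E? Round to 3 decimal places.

Var(C+E) = 2 + 2·0.51 = 3.020.
True-score variance = ρ_C + ρ_E + 2·0.51, so 0.811 = (0.66 + ρ_E + 1.02) / 3.020.
ρ_E = 0.811·3.020 − 0.66 − 1.02 = 0.769.

0.769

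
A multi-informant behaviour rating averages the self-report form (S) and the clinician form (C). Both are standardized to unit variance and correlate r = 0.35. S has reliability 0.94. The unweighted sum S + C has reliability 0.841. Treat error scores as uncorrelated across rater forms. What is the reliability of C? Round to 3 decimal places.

Var(S+C) = 2 + 2·0.35 = 2.700.
True-score variance = ρ_S + ρ_C + 2·0.35, so 0.841 = (0.94 + ρ_C + 0.70) / 2.700.
ρ_C = 0.841·2.700 − 0.94 − 0.70 = 0.631.

0.631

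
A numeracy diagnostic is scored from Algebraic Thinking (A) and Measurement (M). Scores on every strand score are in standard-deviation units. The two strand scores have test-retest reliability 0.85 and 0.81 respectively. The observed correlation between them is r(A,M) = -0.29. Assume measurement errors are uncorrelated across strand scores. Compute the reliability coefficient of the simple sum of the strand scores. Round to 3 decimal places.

Var(A+M) = 2 + 2·[(-0.29)] = 2 − 0.58 = 1.42.
With uncorrelated errors the cross-covariances are all true-score covariance, so they carry over unchanged; only the diagonal terms shrink to ρᵢσᵢ².
True-score variance = [0.85 + 0.81] − 0.58 = 1.66 − 0.58 = 1.08.
Reliability = 1.08 / 1.42 = 0.761.

0.761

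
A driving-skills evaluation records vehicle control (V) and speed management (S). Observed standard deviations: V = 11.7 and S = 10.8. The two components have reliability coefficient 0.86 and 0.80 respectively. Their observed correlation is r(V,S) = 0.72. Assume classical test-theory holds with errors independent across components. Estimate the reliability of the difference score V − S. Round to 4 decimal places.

Var(V−S) = 11.7² + 10.8² − 2·11.7·10.8·0.72 = 253.53 − 181.958 = 71.5716.
Because errors are independent across components, Cov(Tᵢ,Tⱼ) = Cov(Xᵢ,Xⱼ); the off-diagonal part of the true-score variance is the same as above.
True-score variance = [11.7²·0.86 + 10.8²·0.80] − 181.958 = 211.037 − 181.958 = 29.079.
Reliability = 29.079 / 71.5716 = 0.4063.

0.4063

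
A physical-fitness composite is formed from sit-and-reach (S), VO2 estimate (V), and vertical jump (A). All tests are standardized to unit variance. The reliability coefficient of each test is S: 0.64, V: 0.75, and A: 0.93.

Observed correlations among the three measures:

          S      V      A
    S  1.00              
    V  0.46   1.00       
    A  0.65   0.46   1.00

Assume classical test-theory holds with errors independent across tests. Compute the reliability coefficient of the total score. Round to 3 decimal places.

0.889

Var(S+V+A) = 3 + 2·[0.46 + 0.65 + 0.46] = 3 + 3.14 = 6.14.
Under uncorrelated errors the observed covariances equal the true-score covariances, so only the own-variance terms attenuate.
True-score variance = [0.64 + 0.75 + 0.93] + 3.14 = 2.32 + 3.14 = 5.46.
Reliability = 5.46 / 6.14 = 0.889.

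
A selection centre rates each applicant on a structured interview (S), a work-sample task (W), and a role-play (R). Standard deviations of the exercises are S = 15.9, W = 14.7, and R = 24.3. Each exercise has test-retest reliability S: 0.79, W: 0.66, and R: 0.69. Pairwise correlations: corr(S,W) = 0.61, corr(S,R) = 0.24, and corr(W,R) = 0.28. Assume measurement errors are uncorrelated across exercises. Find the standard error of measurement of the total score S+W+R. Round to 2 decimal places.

17.60

Var(total) = 1059.39 + 670.646 = 1730.04.
True-score variance = 749.777 + 670.646 = 1420.42, so reliability = 0.8210.
Error variance = 1730.04 − 1420.42 = 309.613; SEM = √309.613 = 17.60.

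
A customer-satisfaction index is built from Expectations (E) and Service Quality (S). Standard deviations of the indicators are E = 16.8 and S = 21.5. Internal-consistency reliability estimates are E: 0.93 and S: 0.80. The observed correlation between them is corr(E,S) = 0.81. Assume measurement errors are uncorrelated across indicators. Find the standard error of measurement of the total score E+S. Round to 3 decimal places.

10.593

Var(total) = 744.49 + 585.144 = 1329.63.
True-score variance = 632.283 + 585.144 = 1217.43, so reliability = 0.9156.
Error variance = 1329.63 − 1217.43 = 112.207; SEM = √112.207 = 10.593.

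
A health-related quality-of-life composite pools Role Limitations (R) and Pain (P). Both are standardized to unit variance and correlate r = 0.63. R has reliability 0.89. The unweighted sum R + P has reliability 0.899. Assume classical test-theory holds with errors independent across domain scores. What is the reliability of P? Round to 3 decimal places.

Var(R+P) = 2 + 2·0.63 = 3.260.
True-score variance = ρ_R + ρ_P + 2·0.63, so 0.899 = (0.89 + ρ_P + 1.26) / 3.260.
ρ_P = 0.899·3.260 − 0.89 − 1.26 = 0.781.

0.781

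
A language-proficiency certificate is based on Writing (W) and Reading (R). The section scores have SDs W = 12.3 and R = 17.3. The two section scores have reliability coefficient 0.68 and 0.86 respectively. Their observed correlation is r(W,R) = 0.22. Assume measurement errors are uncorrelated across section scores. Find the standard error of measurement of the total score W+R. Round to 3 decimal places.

9.503

Var(total) = 450.58 + 93.6276 = 544.208.
True-score variance = 360.267 + 93.6276 = 453.894, so reliability = 0.8340.
Error variance = 544.208 − 453.894 = 90.3134; SEM = √90.3134 = 9.503.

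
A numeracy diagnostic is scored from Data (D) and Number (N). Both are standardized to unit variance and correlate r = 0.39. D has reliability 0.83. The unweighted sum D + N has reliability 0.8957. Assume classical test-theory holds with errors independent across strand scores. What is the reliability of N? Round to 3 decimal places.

0.880

Var(D+N) = 2 + 2·0.39 = 2.780.
True-score variance = ρ_D + ρ_N + 2·0.39, so 0.8957 = (0.83 + ρ_N + 0.78) / 2.780.
ρ_N = 0.8957·2.780 − 0.83 − 0.78 = 0.880.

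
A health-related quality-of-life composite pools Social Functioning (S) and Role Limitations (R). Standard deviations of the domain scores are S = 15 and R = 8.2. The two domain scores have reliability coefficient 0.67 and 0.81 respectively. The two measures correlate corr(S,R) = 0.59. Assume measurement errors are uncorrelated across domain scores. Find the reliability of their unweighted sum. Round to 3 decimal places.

Var(S+R) = 15² + 8.2² + 2·[15·8.2·0.59] = 292.24 + 145.14 = 437.38.
Under uncorrelated errors the observed covariances equal the true-score covariances, so only the own-variance terms attenuate.
True-score variance = [15²·0.67 + 8.2²·0.81] + 145.14 = 205.214 + 145.14 = 350.354.
Reliability = 350.354 / 437.38 = 0.801.

0.801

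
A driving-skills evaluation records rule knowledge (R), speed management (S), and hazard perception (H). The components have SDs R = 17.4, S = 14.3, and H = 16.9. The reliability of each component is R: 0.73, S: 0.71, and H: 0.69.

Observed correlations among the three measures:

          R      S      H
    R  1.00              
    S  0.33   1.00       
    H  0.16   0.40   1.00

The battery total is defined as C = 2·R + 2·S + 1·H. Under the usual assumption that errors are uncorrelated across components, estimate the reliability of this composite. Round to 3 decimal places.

Var(C) = 2²·17.4² + 2²·14.3² + 16.9² + 2·[4·17.4·14.3·0.33 + 2·17.4·16.9·0.16 + 2·14.3·16.9·0.40] = 2314.61 + 1231.76 = 3546.37.
Under uncorrelated errors the observed covariances equal the true-score covariances, so only the own-variance terms attenuate.
True-score variance = [2²·17.4²·0.73 + 2²·14.3²·0.71 + 16.9²·0.69] + 1231.76 = 1661.88 + 1231.76 = 2893.64.
Reliability = 2893.64 / 3546.37 = 0.816.

0.816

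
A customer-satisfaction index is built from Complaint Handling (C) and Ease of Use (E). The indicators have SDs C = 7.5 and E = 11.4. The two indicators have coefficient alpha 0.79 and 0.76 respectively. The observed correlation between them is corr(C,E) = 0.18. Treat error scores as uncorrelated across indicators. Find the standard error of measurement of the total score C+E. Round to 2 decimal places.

Var(total) = 186.21 + 30.78 = 216.99.
True-score variance = 143.207 + 30.78 = 173.987, so reliability = 0.8018.
Error variance = 216.99 − 173.987 = 43.0029; SEM = √43.0029 = 6.56.

6.56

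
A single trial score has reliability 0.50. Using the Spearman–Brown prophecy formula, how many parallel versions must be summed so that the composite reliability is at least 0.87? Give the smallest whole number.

k ≥ ρ*(1−ρ₁)/(ρ₁(1−ρ*)) = 0.87·0.50 / (0.50·0.13) = 6.692.
Smallest integer k = 7.

7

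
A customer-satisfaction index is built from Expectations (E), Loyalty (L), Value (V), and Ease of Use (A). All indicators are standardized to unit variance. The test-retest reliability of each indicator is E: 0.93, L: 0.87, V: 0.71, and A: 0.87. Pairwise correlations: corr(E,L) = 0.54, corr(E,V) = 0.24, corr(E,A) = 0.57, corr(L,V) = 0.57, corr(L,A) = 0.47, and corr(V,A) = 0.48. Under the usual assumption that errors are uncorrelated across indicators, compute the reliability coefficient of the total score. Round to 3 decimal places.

Var(E+L+V+A) = 4 + 2·[0.54 + 0.24 + 0.57 + 0.57 + 0.47 + 0.48] = 4 + 5.74 = 9.74.
With uncorrelated errors the cross-covariances are all true-score covariance, so they carry over unchanged; only the diagonal terms shrink to ρᵢσᵢ².
True-score variance = [0.93 + 0.87 + 0.71 + 0.87] + 5.74 = 3.38 + 5.74 = 9.12.
Reliability = 9.12 / 9.74 = 0.936.

0.936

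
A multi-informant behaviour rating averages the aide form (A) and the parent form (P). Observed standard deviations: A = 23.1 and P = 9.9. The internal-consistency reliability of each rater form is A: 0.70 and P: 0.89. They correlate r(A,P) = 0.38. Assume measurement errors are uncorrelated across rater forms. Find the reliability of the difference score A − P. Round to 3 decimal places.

Var(A−P) = 23.1² + 9.9² − 2·23.1·9.9·0.38 = 631.62 − 173.804 = 457.816.
Under uncorrelated errors the observed covariances equal the true-score covariances, so only the own-variance terms attenuate.
True-score variance = [23.1²·0.70 + 9.9²·0.89] − 173.804 = 460.756 − 173.804 = 286.952.
Reliability = 286.952 / 457.816 = 0.627.

0.627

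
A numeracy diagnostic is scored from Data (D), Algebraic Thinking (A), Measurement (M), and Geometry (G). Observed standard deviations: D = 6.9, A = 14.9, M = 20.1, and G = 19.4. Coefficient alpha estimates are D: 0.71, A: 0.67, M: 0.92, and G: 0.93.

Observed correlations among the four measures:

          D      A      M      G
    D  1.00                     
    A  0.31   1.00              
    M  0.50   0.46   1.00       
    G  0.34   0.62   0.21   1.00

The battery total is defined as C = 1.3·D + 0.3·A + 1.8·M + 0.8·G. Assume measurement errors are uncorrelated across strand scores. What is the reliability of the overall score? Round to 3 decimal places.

Var(C) = 1.3²·6.9² + 0.3²·14.9² + 1.8²·20.1² + 0.8²·19.4² + 2·[0.39·6.9·14.9·0.31 + 2.34·6.9·20.1·0.50 + 1.04·6.9·19.4·0.34 + 0.54·14.9·20.1·0.46 + 0.24·14.9·19.4·0.62 + 1.44·20.1·19.4·0.21] = 1650.3 + 914.706 = 2565.01.
Because errors are independent across components, Cov(Tᵢ,Tⱼ) = Cov(Xᵢ,Xⱼ); the off-diagonal part of the true-score variance is the same as above.
True-score variance = [1.3²·6.9²·0.71 + 0.3²·14.9²·0.67 + 1.8²·20.1²·0.92 + 0.8²·19.4²·0.93] + 914.706 = 1498.8 + 914.706 = 2413.5.
Reliability = 2413.5 / 2565.01 = 0.941.

0.941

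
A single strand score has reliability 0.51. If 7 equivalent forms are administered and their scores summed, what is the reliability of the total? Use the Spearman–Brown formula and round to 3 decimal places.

ρ_k = kρ / (1 + (k−1)ρ) = 7·0.51 / (1 + 6·0.51) = 3.570 / 4.060 = 0.879.

0.879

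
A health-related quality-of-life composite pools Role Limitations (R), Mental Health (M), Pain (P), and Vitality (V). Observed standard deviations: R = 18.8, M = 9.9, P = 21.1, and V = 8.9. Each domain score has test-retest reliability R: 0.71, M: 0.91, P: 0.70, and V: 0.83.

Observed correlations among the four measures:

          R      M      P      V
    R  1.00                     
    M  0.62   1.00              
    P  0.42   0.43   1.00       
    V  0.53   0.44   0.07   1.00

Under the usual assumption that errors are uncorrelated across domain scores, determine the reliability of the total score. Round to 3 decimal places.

0.871

Var(R+M+P+V) = 18.8² + 9.9² + 21.1² + 8.9² + 2·[18.8·9.9·0.62 + 18.8·21.1·0.42 + 18.8·8.9·0.53 + 9.9·21.1·0.43 + 9.9·8.9·0.44 + 21.1·8.9·0.07] = 975.87 + 1024.83 = 2000.7.
Under uncorrelated errors the observed covariances equal the true-score covariances, so only the own-variance terms attenuate.
True-score variance = [18.8²·0.71 + 9.9²·0.91 + 21.1²·0.70 + 8.9²·0.83] + 1024.83 = 717.523 + 1024.83 = 1742.35.
Reliability = 1742.35 / 2000.7 = 0.871.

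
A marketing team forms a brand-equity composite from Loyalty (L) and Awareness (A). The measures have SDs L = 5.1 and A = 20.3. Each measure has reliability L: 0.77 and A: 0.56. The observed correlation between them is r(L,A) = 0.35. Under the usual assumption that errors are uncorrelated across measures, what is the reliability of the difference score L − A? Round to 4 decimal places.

0.4877

Var(L−A) = 5.1² + 20.3² − 2·5.1·20.3·0.35 = 438.1 − 72.471 = 365.629.
With uncorrelated errors the cross-covariances are all true-score covariance, so they carry over unchanged; only the diagonal terms shrink to ρᵢσᵢ².
True-score variance = [5.1²·0.77 + 20.3²·0.56] − 72.471 = 250.798 − 72.471 = 178.327.
Reliability = 178.327 / 365.629 = 0.4877.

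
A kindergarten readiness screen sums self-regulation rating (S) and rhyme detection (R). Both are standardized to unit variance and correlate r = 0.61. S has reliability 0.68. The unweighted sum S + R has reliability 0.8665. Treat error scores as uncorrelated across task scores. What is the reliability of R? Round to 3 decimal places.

0.890

Var(S+R) = 2 + 2·0.61 = 3.220.
True-score variance = ρ_S + ρ_R + 2·0.61, so 0.8665 = (0.68 + ρ_R + 1.22) / 3.220.
ρ_R = 0.8665·3.220 − 0.68 − 1.22 = 0.890.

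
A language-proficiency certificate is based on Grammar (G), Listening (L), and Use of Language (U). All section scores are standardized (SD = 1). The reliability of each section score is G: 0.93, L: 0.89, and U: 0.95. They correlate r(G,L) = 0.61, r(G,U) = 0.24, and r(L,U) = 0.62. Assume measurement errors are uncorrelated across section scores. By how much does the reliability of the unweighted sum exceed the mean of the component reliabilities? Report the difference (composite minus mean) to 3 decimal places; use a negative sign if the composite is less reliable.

Var(sum) = 3 + 2.94 = 5.94; true-score variance = 2.77 + 2.94 = 5.71; composite reliability = 0.9613.
Mean component reliability = 0.9233.
Difference = 0.9613 − 0.9233 = 0.038.

0.038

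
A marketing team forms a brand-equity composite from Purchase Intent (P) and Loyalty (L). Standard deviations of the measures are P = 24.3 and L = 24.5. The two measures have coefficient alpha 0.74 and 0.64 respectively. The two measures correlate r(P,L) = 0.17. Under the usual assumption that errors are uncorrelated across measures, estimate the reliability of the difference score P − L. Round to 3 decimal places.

Var(P−L) = 24.3² + 24.5² − 2·24.3·24.5·0.17 = 1190.74 − 202.419 = 988.321.
Because errors are independent across components, Cov(Tᵢ,Tⱼ) = Cov(Xᵢ,Xⱼ); the off-diagonal part of the true-score variance is the same as above.
True-score variance = [24.3²·0.74 + 24.5²·0.64] − 202.419 = 821.123 − 202.419 = 618.704.
Reliability = 618.704 / 988.321 = 0.626.

0.626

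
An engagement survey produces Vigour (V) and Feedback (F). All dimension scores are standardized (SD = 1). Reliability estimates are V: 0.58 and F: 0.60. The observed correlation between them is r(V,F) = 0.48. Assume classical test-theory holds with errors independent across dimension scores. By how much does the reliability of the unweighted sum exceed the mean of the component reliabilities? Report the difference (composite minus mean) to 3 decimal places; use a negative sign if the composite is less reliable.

0.133

Var(sum) = 2 + 0.96 = 2.96; true-score variance = 1.18 + 0.96 = 2.14; composite reliability = 0.7230.
Mean component reliability = 0.5900.
Difference = 0.7230 − 0.5900 = 0.133.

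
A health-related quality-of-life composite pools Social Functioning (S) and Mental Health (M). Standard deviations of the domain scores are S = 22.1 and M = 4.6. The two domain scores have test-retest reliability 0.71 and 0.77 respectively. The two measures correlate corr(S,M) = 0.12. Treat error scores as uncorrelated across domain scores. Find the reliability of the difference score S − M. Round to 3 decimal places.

0.698

Var(S−M) = 22.1² + 4.6² − 2·22.1·4.6·0.12 = 509.57 − 24.3984 = 485.172.
Because errors are independent across components, Cov(Tᵢ,Tⱼ) = Cov(Xᵢ,Xⱼ); the off-diagonal part of the true-score variance is the same as above.
True-score variance = [22.1²·0.71 + 4.6²·0.77] − 24.3984 = 363.064 − 24.3984 = 338.666.
Reliability = 338.666 / 485.172 = 0.698.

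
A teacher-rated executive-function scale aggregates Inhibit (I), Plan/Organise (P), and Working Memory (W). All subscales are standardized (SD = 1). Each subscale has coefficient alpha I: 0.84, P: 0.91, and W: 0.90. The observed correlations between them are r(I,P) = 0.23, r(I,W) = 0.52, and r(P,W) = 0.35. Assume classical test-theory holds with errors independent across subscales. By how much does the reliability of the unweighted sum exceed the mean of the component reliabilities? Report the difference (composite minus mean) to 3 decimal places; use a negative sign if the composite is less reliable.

0.049

Var(sum) = 3 + 2.2 = 5.2; true-score variance = 2.65 + 2.2 = 4.85; composite reliability = 0.9327.
Mean component reliability = 0.8833.
Difference = 0.9327 − 0.8833 = 0.049.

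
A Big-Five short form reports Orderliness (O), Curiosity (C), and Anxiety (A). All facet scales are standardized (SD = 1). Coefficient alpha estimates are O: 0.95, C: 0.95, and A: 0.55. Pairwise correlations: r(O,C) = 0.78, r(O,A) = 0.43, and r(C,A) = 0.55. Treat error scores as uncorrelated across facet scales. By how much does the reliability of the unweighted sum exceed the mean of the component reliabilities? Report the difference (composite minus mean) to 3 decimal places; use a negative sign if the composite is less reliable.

Var(sum) = 3 + 3.52 = 6.52; true-score variance = 2.45 + 3.52 = 5.97; composite reliability = 0.9156.
Mean component reliability = 0.8167.
Difference = 0.9156 − 0.8167 = 0.099.

0.099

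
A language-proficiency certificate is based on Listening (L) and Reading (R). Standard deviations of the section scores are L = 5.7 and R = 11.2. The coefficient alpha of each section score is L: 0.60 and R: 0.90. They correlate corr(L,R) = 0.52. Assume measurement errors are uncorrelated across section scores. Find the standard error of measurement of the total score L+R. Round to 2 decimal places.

5.05

Var(total) = 157.93 + 66.3936 = 224.324.
True-score variance = 132.39 + 66.3936 = 198.784, so reliability = 0.8861.
Error variance = 224.324 − 198.784 = 25.54; SEM = √25.54 = 5.05.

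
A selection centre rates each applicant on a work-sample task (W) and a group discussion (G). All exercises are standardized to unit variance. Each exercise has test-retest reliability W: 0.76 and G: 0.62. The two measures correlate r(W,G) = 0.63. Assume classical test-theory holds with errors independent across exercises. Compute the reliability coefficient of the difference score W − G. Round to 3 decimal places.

0.162

Var(W−G) = 1 + 1 − 2·0.63 = 2 − 1.26 = 0.74.
With uncorrelated errors the cross-covariances are all true-score covariance, so they carry over unchanged; only the diagonal terms shrink to ρᵢσᵢ².
True-score variance = [0.76 + 0.62] − 1.26 = 1.38 − 1.26 = 0.12.
Reliability = 0.12 / 0.74 = 0.162.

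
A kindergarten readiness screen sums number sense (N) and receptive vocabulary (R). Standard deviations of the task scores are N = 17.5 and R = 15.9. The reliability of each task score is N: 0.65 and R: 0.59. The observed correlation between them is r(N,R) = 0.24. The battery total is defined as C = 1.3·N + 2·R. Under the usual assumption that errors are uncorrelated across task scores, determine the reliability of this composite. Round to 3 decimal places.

Var(C) = 1.3²·17.5² + 2²·15.9² + 2·[2.6·17.5·15.9·0.24] = 1528.8 + 347.256 = 1876.06.
Because errors are independent across components, Cov(Tᵢ,Tⱼ) = Cov(Xᵢ,Xⱼ); the off-diagonal part of the true-score variance is the same as above.
True-score variance = [1.3²·17.5²·0.65 + 2²·15.9²·0.59] + 347.256 = 933.047 + 347.256 = 1280.3.
Reliability = 1280.3 / 1876.06 = 0.682.

0.682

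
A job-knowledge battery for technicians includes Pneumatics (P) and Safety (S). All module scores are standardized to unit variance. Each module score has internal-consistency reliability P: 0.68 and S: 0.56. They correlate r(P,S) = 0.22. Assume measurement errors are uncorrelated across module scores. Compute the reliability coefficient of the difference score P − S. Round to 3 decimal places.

0.513

Var(P−S) = 1 + 1 − 2·0.22 = 2 − 0.44 = 1.56.
With uncorrelated errors the cross-covariances are all true-score covariance, so they carry over unchanged; only the diagonal terms shrink to ρᵢσᵢ².
True-score variance = [0.68 + 0.56] − 0.44 = 1.24 − 0.44 = 0.8.
Reliability = 0.8 / 1.56 = 0.513.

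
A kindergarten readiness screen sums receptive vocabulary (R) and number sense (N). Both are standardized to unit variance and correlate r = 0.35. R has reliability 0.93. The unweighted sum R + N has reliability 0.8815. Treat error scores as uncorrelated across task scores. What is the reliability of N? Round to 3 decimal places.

0.750

Var(R+N) = 2 + 2·0.35 = 2.700.
True-score variance = ρ_R + ρ_N + 2·0.35, so 0.8815 = (0.93 + ρ_N + 0.70) / 2.700.
ρ_N = 0.8815·2.700 − 0.93 − 0.70 = 0.750.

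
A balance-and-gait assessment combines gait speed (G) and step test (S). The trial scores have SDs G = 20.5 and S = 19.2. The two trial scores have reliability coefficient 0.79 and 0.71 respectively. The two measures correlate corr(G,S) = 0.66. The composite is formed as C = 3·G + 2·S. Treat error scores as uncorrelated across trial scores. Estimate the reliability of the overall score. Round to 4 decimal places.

0.8541

Var(C) = 3²·20.5² + 2²·19.2² + 2·[6·20.5·19.2·0.66] = 5256.81 + 3117.31 = 8374.12.
Under uncorrelated errors the observed covariances equal the true-score covariances, so only the own-variance terms attenuate.
True-score variance = [3²·20.5²·0.79 + 2²·19.2²·0.71] + 3117.31 = 4034.92 + 3117.31 = 7152.23.
Reliability = 7152.23 / 8374.12 = 0.8541.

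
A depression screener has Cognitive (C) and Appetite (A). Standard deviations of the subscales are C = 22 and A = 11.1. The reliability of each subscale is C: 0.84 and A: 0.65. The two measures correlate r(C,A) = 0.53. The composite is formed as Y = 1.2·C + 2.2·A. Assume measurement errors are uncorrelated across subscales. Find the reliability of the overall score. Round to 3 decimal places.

Var(Y) = 1.2²·22² + 2.2²·11.1² + 2·[2.64·22·11.1·0.53] = 1293.3 + 683.369 = 1976.67.
With uncorrelated errors the cross-covariances are all true-score covariance, so they carry over unchanged; only the diagonal terms shrink to ρᵢσᵢ².
True-score variance = [1.2²·22²·0.84 + 2.2²·11.1²·0.65] + 683.369 = 973.065 + 683.369 = 1656.43.
Reliability = 1656.43 / 1976.67 = 0.838.

0.838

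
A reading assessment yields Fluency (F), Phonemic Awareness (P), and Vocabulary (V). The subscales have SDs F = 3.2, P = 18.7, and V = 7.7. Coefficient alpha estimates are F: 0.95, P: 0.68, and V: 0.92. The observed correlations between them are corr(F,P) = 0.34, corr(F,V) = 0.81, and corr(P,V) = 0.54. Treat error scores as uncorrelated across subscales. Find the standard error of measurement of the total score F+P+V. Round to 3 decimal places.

10.824

Var(total) = 419.22 + 236.117 = 655.337.
True-score variance = 302.064 + 236.117 = 538.181, so reliability = 0.8212.
Error variance = 655.337 − 538.181 = 117.156; SEM = √117.156 = 10.824.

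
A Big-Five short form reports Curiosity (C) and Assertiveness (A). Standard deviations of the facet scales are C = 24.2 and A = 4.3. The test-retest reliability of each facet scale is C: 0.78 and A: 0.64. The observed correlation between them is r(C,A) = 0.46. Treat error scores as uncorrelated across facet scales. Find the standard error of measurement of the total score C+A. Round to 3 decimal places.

Var(total) = 604.13 + 95.7352 = 699.865.
True-score variance = 468.633 + 95.7352 = 564.368, so reliability = 0.8064.
Error variance = 699.865 − 564.368 = 135.497; SEM = √135.497 = 11.640.

11.640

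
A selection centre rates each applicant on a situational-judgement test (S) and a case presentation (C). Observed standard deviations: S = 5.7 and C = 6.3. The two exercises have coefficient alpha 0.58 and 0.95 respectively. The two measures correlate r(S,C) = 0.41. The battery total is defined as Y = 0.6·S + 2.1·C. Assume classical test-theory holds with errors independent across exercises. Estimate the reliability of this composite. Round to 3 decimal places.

Var(Y) = 0.6²·5.7² + 2.1²·6.3² + 2·[1.26·5.7·6.3·0.41] = 186.729 + 37.1022 = 223.832.
With uncorrelated errors the cross-covariances are all true-score covariance, so they carry over unchanged; only the diagonal terms shrink to ρᵢσᵢ².
True-score variance = [0.6²·5.7²·0.58 + 2.1²·6.3²·0.95] + 37.1022 = 173.065 + 37.1022 = 210.167.
Reliability = 210.167 / 223.832 = 0.939.

0.939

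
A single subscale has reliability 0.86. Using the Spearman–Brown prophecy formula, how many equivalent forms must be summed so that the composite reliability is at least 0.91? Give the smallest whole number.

k ≥ ρ*(1−ρ₁)/(ρ₁(1−ρ*)) = 0.91·0.14 / (0.86·0.09) = 1.646.
Smallest integer k = 2.

2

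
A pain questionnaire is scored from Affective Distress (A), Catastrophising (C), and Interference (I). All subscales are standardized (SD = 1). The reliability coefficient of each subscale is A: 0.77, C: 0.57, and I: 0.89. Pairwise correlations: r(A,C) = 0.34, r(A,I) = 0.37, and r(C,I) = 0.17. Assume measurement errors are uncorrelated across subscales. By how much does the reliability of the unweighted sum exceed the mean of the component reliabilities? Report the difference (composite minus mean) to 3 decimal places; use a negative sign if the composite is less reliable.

Var(sum) = 3 + 1.76 = 4.76; true-score variance = 2.23 + 1.76 = 3.99; composite reliability = 0.8382.
Mean component reliability = 0.7433.
Difference = 0.8382 − 0.7433 = 0.095.

0.095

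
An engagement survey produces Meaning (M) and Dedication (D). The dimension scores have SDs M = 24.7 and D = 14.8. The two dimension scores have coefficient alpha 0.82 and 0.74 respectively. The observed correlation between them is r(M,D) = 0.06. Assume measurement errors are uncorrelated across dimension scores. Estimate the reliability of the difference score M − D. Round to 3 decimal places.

Var(M−D) = 24.7² + 14.8² − 2·24.7·14.8·0.06 = 829.13 − 43.8672 = 785.263.
Under uncorrelated errors the observed covariances equal the true-score covariances, so only the own-variance terms attenuate.
True-score variance = [24.7²·0.82 + 14.8²·0.74] − 43.8672 = 662.363 − 43.8672 = 618.496.
Reliability = 618.496 / 785.263 = 0.788.

0.788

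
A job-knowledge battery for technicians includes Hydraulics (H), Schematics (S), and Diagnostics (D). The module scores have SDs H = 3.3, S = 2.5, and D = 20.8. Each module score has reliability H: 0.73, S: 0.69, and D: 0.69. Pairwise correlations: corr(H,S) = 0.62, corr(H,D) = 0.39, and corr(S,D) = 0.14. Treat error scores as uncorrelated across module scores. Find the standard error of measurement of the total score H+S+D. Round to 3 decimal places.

11.790

Var(total) = 449.78 + 78.3292 = 528.109.
True-score variance = 310.784 + 78.3292 = 389.113, so reliability = 0.7368.
Error variance = 528.109 − 389.113 = 138.996; SEM = √138.996 = 11.790.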